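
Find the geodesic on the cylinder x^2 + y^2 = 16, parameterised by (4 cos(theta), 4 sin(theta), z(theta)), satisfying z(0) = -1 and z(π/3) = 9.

Parameterise the cylinder of radius R = 4 as
    r(θ) = (4 cos θ, 4 sin θ, z(θ)).
The arc-length element is
    ds = sqrt(16 + (dz/dθ)^2) dθ,
so the Lagrangian is L = sqrt(16 + z'^2).
L depends on z' only, not on z or θ, so ∂L/∂z = 0 and
    ∂L/∂z' = z' / sqrt(16 + z'^2).
The Euler-Lagrange equation gives
    d/dθ( z' / sqrt(16 + z'^2) ) = 0,
so z' is constant. Integrating once:
    z(θ) = a θ + b,
a helix on the cylinder (a straight line when the cylinder is unrolled). The constants a, b are determined by the endpoint conditions.
With endpoint conditions z(0) = -1 and z(π/3) = 9: from z(0) = b we get b = -1, and a·π/3 + -1 = 9 gives a = 30/π, so
    z(θ) = (30/π) θ − 1.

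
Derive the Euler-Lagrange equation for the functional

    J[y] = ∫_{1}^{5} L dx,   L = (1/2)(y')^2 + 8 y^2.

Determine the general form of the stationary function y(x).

The Lagrangian is L = (1/2)(y')^2 + 8 y^2.
∂L/∂y = 16y.
∂L/∂y' = y'.
The Euler-Lagrange equation d/dx(∂L/∂y') − ∂L/∂y = 0 becomes:
    y'' - 16 y = 0
General solution: y(x) = A e^(4x) + B e^(-4x), where A and B are arbitrary constants fixed by the endpoint conditions.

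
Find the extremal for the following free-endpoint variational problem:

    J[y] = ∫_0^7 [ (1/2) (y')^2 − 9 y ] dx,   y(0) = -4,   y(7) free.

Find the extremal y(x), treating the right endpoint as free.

The Lagrangian L = (1/2) (y')^2 − 9 y gives
    ∂L/∂y = −9,   ∂L/∂y' = y'.
Euler-Lagrange: d/dx(y') − (−9) = 0, i.e. y'' + 9 = 0, so
    y(x) = −(9/2) x^2 + C1 x + C2.
Fixed left endpoint y(0) = -4 ⇒ C2 = -4.
The right endpoint x = 7 is free, so the natural (transversality) condition is ∂L/∂y' |_{x=7} = 0, i.e. y'(7) = 0.
Compute y'(x) = −9 x + C1, so y'(7) = −63 + C1 = 0 ⇒ C1 = 63.
Therefore the extremal is
    y(x) = −(9/2) x^2 + 63 x − 4.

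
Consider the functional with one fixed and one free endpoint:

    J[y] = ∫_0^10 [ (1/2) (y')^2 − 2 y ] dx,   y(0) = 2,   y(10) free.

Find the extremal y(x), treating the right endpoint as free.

The Lagrangian L = (1/2) (y')^2 − 2 y gives
    ∂L/∂y = −2,   ∂L/∂y' = y'.
Euler-Lagrange: d/dx(y') − (−2) = 0, i.e. y'' + 2 = 0, so
    y(x) = −(2/2) x^2 + C1 x + C2.
Fixed left endpoint y(0) = 2 ⇒ C2 = 2.
The right endpoint x = 10 is free, so the natural (transversality) condition is ∂L/∂y' |_{x=10} = 0, i.e. y'(10) = 0.
Compute y'(x) = −2 x + C1, so y'(10) = −20 + C1 = 0 ⇒ C1 = 20.
Therefore the extremal is
    y(x) = −x^2 + 20 x + 2.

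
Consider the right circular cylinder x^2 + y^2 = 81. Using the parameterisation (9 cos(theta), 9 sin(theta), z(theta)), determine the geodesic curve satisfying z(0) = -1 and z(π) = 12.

Parameterise the cylinder of radius R = 9 as
    r(θ) = (9 cos θ, 9 sin θ, z(θ)).
The arc-length element is
    ds = sqrt(81 + (dz/dθ)^2) dθ,
so the Lagrangian is L = sqrt(81 + z'^2).
L depends on z' only, not on z or θ, so ∂L/∂z = 0 and
    ∂L/∂z' = z' / sqrt(81 + z'^2).
The Euler-Lagrange equation gives
    d/dθ( z' / sqrt(81 + z'^2) ) = 0,
so z' is constant. Integrating once:
    z(θ) = a θ + b,
a helix on the cylinder (a straight line when the cylinder is unrolled). The constants a, b are determined by the endpoint conditions.
With endpoint conditions z(0) = -1 and z(π) = 12: from z(0) = b we get b = -1, and a·π + -1 = 12 gives a = 13/π, so
    z(θ) = (13/π) θ − 1.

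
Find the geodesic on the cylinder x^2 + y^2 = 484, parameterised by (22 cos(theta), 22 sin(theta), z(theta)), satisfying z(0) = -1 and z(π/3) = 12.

Parameterise the cylinder of radius R = 22 as
    r(θ) = (22 cos θ, 22 sin θ, z(θ)).
The arc-length element is
    ds = sqrt(484 + (dz/dθ)^2) dθ,
so the Lagrangian is L = sqrt(484 + z'^2).
L depends on z' only, not on z or θ, so ∂L/∂z = 0 and
    ∂L/∂z' = z' / sqrt(484 + z'^2).
The Euler-Lagrange equation gives
    d/dθ( z' / sqrt(484 + z'^2) ) = 0,
so z' is constant. Integrating once:
    z(θ) = a θ + b,
a helix on the cylinder (a straight line when the cylinder is unrolled). The constants a, b are determined by the endpoint conditions.
With endpoint conditions z(0) = -1 and z(π/3) = 12: from z(0) = b we get b = -1, and a·π/3 + -1 = 12 gives a = 39/π, so
    z(θ) = (39/π) θ − 1.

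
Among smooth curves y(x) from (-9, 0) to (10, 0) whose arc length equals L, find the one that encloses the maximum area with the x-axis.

Set up the augmented Lagrangian using a multiplier λ for the length constraint:
    F(y, y') = y − λ sqrt(1 + y'^2).
F has no explicit x dependence, so the Beltrami identity yields a first integral
    F − y' ∂F/∂y' = C.
Compute ∂F/∂y' = −λ y' / sqrt(1 + y'^2). Then
    y − λ sqrt(1 + y'^2) + λ y'^2 / sqrt(1 + y'^2) = C
    ⇒  y − λ / sqrt(1 + y'^2) = C.
Solving for y' and integrating gives
    (x − a)^2 + (y − b)^2 = λ^2,
a circular arc of radius λ. The constants a, b are determined by the endpoint conditions y(-9) = y(10) = 0, and λ is fixed implicitly by the length constraint
    ∫_{-9}^{10} sqrt(1 + y'^2) dx = L.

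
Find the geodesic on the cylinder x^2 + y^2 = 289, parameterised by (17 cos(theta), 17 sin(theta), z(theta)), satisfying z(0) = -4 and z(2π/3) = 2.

Parameterise the cylinder of radius R = 17 as
    r(θ) = (17 cos θ, 17 sin θ, z(θ)).
The arc-length element is
    ds = sqrt(289 + (dz/dθ)^2) dθ,
so the Lagrangian is L = sqrt(289 + z'^2).
L depends on z' only, not on z or θ, so ∂L/∂z = 0 and
    ∂L/∂z' = z' / sqrt(289 + z'^2).
The Euler-Lagrange equation gives
    d/dθ( z' / sqrt(289 + z'^2) ) = 0,
so z' is constant. Integrating once:
    z(θ) = a θ + b,
a helix on the cylinder (a straight line when the cylinder is unrolled). The constants a, b are determined by the endpoint conditions.
With endpoint conditions z(0) = -4 and z(2π/3) = 2: from z(0) = b we get b = -4, and a·2π/3 + -4 = 2 gives a = 9/π, so
    z(θ) = (9/π) θ − 4.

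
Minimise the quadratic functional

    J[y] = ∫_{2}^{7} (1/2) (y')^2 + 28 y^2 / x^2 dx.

The Lagrangian is L = (1/2) (y')^2 + 28 y^2 / x^2.
Compute ∂L/∂y = 56y/x^2, ∂L/∂y' = y'.
The Euler-Lagrange equation d/dx(∂L/∂y') − ∂L/∂y = 0 reduces to
    y'' − 56/x^2 · y = 0  (x > 0).
Its general solution is
    y(x) = A x^8 + B x^(-7),
with A, B fixed by the endpoint conditions.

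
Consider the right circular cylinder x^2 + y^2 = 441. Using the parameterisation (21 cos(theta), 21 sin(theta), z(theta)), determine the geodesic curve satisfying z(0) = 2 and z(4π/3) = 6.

Parameterise the cylinder of radius R = 21 as
    r(θ) = (21 cos θ, 21 sin θ, z(θ)).
The arc-length element is
    ds = sqrt(441 + (dz/dθ)^2) dθ,
so the Lagrangian is L = sqrt(441 + z'^2).
L depends on z' only, not on z or θ, so ∂L/∂z = 0 and
    ∂L/∂z' = z' / sqrt(441 + z'^2).
The Euler-Lagrange equation gives
    d/dθ( z' / sqrt(441 + z'^2) ) = 0,
so z' is constant. Integrating once:
    z(θ) = a θ + b,
a helix on the cylinder (a straight line when the cylinder is unrolled). The constants a, b are determined by the endpoint conditions.
With endpoint conditions z(0) = 2 and z(4π/3) = 6: from z(0) = b we get b = 2, and a·4π/3 + 2 = 6 gives a = 3/π, so
    z(θ) = (3/π) θ + 2.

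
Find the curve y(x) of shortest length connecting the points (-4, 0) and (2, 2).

Arc-length functional: J[y] = ∫ sqrt(1 + (y')^2) dx.
Lagrangian L = sqrt(1 + (y')^2) has no explicit y dependence, so ∂L/∂y = 0 and the Euler-Lagrange equation gives
    d/dx( y' / sqrt(1 + (y')^2) ) = 0  ⇒  y' / sqrt(1 + (y')^2) = const.
Hence y' is constant, so y(x) is affine.
Fitting the endpoints (-4, 0) and (2, 2):
    slope m = (2 − 0) / (2 − (-4)) = 1/3,
    intercept c = 0 − m·(-4) = 4/3.
Extremal: y(x) = (1/3) x + 4/3.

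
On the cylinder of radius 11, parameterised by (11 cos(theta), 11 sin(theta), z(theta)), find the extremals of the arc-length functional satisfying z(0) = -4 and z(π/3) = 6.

Parameterise the cylinder of radius R = 11 as
    r(θ) = (11 cos θ, 11 sin θ, z(θ)).
The arc-length element is
    ds = sqrt(121 + (dz/dθ)^2) dθ,
so the Lagrangian is L = sqrt(121 + z'^2).
L depends on z' only, not on z or θ, so ∂L/∂z = 0 and
    ∂L/∂z' = z' / sqrt(121 + z'^2).
The Euler-Lagrange equation gives
    d/dθ( z' / sqrt(121 + z'^2) ) = 0,
so z' is constant. Integrating once:
    z(θ) = a θ + b,
a helix on the cylinder (a straight line when the cylinder is unrolled). The constants a, b are determined by the endpoint conditions.
With endpoint conditions z(0) = -4 and z(π/3) = 6: from z(0) = b we get b = -4, and a·π/3 + -4 = 6 gives a = 30/π, so
    z(θ) = (30/π) θ − 4.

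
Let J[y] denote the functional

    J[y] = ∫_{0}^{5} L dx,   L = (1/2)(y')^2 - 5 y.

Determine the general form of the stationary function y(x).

The Lagrangian is L = (1/2)(y')^2 - 5 y.
∂L/∂y = -5.
∂L/∂y' = y'.
The Euler-Lagrange equation d/dx(∂L/∂y') − ∂L/∂y = 0 becomes:
    y'' + 5 = 0
General solution: y(x) = -(5/2) x^2 + A x + B, where A and B are arbitrary constants fixed by the endpoint conditions.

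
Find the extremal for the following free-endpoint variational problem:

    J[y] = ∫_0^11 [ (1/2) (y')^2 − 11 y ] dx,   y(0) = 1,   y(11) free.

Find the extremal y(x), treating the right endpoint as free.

The Lagrangian L = (1/2) (y')^2 − 11 y gives
    ∂L/∂y = −11,   ∂L/∂y' = y'.
Euler-Lagrange: d/dx(y') − (−11) = 0, i.e. y'' + 11 = 0, so
    y(x) = −(11/2) x^2 + C1 x + C2.
Fixed left endpoint y(0) = 1 ⇒ C2 = 1.
The right endpoint x = 11 is free, so the natural (transversality) condition is ∂L/∂y' |_{x=11} = 0, i.e. y'(11) = 0.
Compute y'(x) = −11 x + C1, so y'(11) = −121 + C1 = 0 ⇒ C1 = 121.
Therefore the extremal is
    y(x) = −(11/2) x^2 + 121 x + 1.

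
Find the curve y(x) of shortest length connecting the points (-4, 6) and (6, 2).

Arc-length functional: J[y] = ∫ sqrt(1 + (y')^2) dx.
Lagrangian L = sqrt(1 + (y')^2) has no explicit y dependence, so ∂L/∂y = 0 and the Euler-Lagrange equation gives
    d/dx( y' / sqrt(1 + (y')^2) ) = 0  ⇒  y' / sqrt(1 + (y')^2) = const.
Hence y' is constant, so y(x) is affine.
Fitting the endpoints (-4, 6) and (6, 2):
    slope m = (2 − 6) / (6 − (-4)) = -2/5,
    intercept c = 6 − m·(-4) = 22/5.
Extremal: y(x) = (-2/5) x + 22/5.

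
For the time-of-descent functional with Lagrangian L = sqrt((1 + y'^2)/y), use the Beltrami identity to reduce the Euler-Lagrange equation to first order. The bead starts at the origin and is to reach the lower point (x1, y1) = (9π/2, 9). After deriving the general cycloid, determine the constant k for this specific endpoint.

The Lagrangian L = sqrt((1 + y'^2) / y) has no explicit x dependence, so the Beltrami identity applies:
    L − y' ∂L/∂y' = C.
Compute ∂L/∂y' = y' / sqrt(y (1 + y'^2)).
Substitute:
    sqrt((1 + y'^2)/y) − y'·y' / sqrt(y (1 + y'^2))
    = (1 + y'^2) / sqrt(y (1 + y'^2)) − y'^2 / sqrt(y (1 + y'^2))
    = 1 / sqrt(y (1 + y'^2)) = C.
Squaring and rearranging gives the first integral
    y (1 + y'^2) = 1/C^2 =: k   (constant).
Solving this first-order ODE by the substitution
    y = (k/2)(1 − cos θ)
yields the cycloid parameterisation
    x(θ) = (k/2)(θ − sin θ),   y(θ) = (k/2)(1 − cos θ).
The constant k is fixed by the endpoint condition.
Now fit the given lower endpoint (x1, y1) = (9π/2, 9). At the bottom of the first arch (θ = π), the parametric equations give
    y(π) = (k/2)(1 − cos π) = k,
    x(π) = (k/2)(π − sin π) = kπ/2.
Matching y(π) = 9 gives k = 9, consistent with x(π) = 9π/2. Therefore the specific cycloid is
    x(θ) = (9/2)(θ − sin θ),   y(θ) = (9/2)(1 − cos θ).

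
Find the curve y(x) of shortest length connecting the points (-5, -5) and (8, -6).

Arc-length functional: J[y] = ∫ sqrt(1 + (y')^2) dx.
Lagrangian L = sqrt(1 + (y')^2) has no explicit y dependence, so ∂L/∂y = 0 and the Euler-Lagrange equation gives
    d/dx( y' / sqrt(1 + (y')^2) ) = 0  ⇒  y' / sqrt(1 + (y')^2) = const.
Hence y' is constant, so y(x) is affine.
Fitting the endpoints (-5, -5) and (8, -6):
    slope m = ((-6) − (-5)) / (8 − (-5)) = -1/13,
    intercept c = (-5) − m·(-5) = -70/13.
Extremal: y(x) = (-1/13) x - 70/13.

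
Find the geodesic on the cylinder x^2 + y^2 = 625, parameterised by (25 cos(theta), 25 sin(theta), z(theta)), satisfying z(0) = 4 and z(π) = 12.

Parameterise the cylinder of radius R = 25 as
    r(θ) = (25 cos θ, 25 sin θ, z(θ)).
The arc-length element is
    ds = sqrt(625 + (dz/dθ)^2) dθ,
so the Lagrangian is L = sqrt(625 + z'^2).
L depends on z' only, not on z or θ, so ∂L/∂z = 0 and
    ∂L/∂z' = z' / sqrt(625 + z'^2).
The Euler-Lagrange equation gives
    d/dθ( z' / sqrt(625 + z'^2) ) = 0,
so z' is constant. Integrating once:
    z(θ) = a θ + b,
a helix on the cylinder (a straight line when the cylinder is unrolled). The constants a, b are determined by the endpoint conditions.
With endpoint conditions z(0) = 4 and z(π) = 12: from z(0) = b we get b = 4, and a·π + 4 = 12 gives a = 8/π, so
    z(θ) = (8/π) θ + 4.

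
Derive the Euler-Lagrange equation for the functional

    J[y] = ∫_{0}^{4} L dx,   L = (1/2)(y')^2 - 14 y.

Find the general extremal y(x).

The Lagrangian is L = (1/2)(y')^2 - 14 y.
∂L/∂y = -14.
∂L/∂y' = y'.
The Euler-Lagrange equation d/dx(∂L/∂y') − ∂L/∂y = 0 becomes:
    y'' + 14 = 0
General solution: y(x) = -7 x^2 + A x + B, where A and B are arbitrary constants fixed by the endpoint conditions.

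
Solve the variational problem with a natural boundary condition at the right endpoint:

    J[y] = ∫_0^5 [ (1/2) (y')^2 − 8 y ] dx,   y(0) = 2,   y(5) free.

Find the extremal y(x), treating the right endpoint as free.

The Lagrangian L = (1/2) (y')^2 − 8 y gives
    ∂L/∂y = −8,   ∂L/∂y' = y'.
Euler-Lagrange: d/dx(y') − (−8) = 0, i.e. y'' + 8 = 0, so
    y(x) = −(8/2) x^2 + C1 x + C2.
Fixed left endpoint y(0) = 2 ⇒ C2 = 2.
The right endpoint x = 5 is free, so the natural (transversality) condition is ∂L/∂y' |_{x=5} = 0, i.e. y'(5) = 0.
Compute y'(x) = −8 x + C1, so y'(5) = −40 + C1 = 0 ⇒ C1 = 40.
Therefore the extremal is
    y(x) = −4 x^2 + 40 x + 2.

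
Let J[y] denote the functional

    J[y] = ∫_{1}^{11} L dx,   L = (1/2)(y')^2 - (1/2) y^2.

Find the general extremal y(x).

The Lagrangian is L = (1/2)(y')^2 - (1/2) y^2.
∂L/∂y = -y.
∂L/∂y' = y'.
The Euler-Lagrange equation d/dx(∂L/∂y') − ∂L/∂y = 0 becomes:
    y'' + y = 0
General solution: y(x) = A sin(x) + B cos(x), where A and B are arbitrary constants fixed by the endpoint conditions.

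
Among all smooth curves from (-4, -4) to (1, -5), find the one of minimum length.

Arc-length functional: J[y] = ∫ sqrt(1 + (y')^2) dx.
Lagrangian L = sqrt(1 + (y')^2) has no explicit y dependence, so ∂L/∂y = 0 and the Euler-Lagrange equation gives
    d/dx( y' / sqrt(1 + (y')^2) ) = 0  ⇒  y' / sqrt(1 + (y')^2) = const.
Hence y' is constant, so y(x) is affine.
Fitting the endpoints (-4, -4) and (1, -5):
    slope m = ((-5) − (-4)) / (1 − (-4)) = -1/5,
    intercept c = (-4) − m·(-4) = -24/5.
Extremal: y(x) = (-1/5) x - 24/5.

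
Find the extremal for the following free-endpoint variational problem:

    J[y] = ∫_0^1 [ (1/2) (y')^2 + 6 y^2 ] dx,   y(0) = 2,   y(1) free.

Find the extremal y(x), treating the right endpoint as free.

The Lagrangian L = (1/2) (y')^2 + 6 y^2 gives
    ∂L/∂y = 12 y,   ∂L/∂y' = y'.
Euler-Lagrange: y'' − 12 y = 0.
With k = sqrt(12), the general solution is
    y(x) = A cosh(sqrt(12) x) + B sinh(sqrt(12) x).
Fixed left endpoint y(0) = 2 ⇒ A = 2.
The right endpoint x = 1 is free, so the natural (transversality) condition is ∂L/∂y' |_{x=1} = 0, i.e. y'(1) = 0.
Compute y'(x) = A k sinh(k x) + B k cosh(k x), so
    y'(1) = A k sinh(k·1) + B k cosh(k·1) = 0
    ⇒ B = −A tanh(k·1) = − 2 tanh(sqrt(12)·1).
Therefore the extremal is
    y(x) = 2 cosh(sqrt(12) x) − 2 tanh(sqrt(12)·1) sinh(sqrt(12) x).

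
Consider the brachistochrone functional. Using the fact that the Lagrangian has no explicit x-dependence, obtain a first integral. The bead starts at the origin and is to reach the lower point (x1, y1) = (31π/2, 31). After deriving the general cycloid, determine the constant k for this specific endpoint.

The Lagrangian L = sqrt((1 + y'^2) / y) has no explicit x dependence, so the Beltrami identity applies:
    L − y' ∂L/∂y' = C.
Compute ∂L/∂y' = y' / sqrt(y (1 + y'^2)).
Substitute:
    sqrt((1 + y'^2)/y) − y'·y' / sqrt(y (1 + y'^2))
    = (1 + y'^2) / sqrt(y (1 + y'^2)) − y'^2 / sqrt(y (1 + y'^2))
    = 1 / sqrt(y (1 + y'^2)) = C.
Squaring and rearranging gives the first integral
    y (1 + y'^2) = 1/C^2 =: k   (constant).
Solving this first-order ODE by the substitution
    y = (k/2)(1 − cos θ)
yields the cycloid parameterisation
    x(θ) = (k/2)(θ − sin θ),   y(θ) = (k/2)(1 − cos θ).
The constant k is fixed by the endpoint condition.
Now fit the given lower endpoint (x1, y1) = (31π/2, 31). At the bottom of the first arch (θ = π), the parametric equations give
    y(π) = (k/2)(1 − cos π) = k,
    x(π) = (k/2)(π − sin π) = kπ/2.
Matching y(π) = 31 gives k = 31, consistent with x(π) = 31π/2. Therefore the specific cycloid is
    x(θ) = (31/2)(θ − sin θ),   y(θ) = (31/2)(1 − cos θ).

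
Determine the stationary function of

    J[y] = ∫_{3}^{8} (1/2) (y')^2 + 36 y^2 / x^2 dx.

The Lagrangian is L = (1/2) (y')^2 + 36 y^2 / x^2.
Compute ∂L/∂y = 72y/x^2, ∂L/∂y' = y'.
The Euler-Lagrange equation d/dx(∂L/∂y') − ∂L/∂y = 0 reduces to
    y'' − 72/x^2 · y = 0  (x > 0).
Its general solution is
    y(x) = A x^9 + B x^(-8),
with A, B fixed by the endpoint conditions.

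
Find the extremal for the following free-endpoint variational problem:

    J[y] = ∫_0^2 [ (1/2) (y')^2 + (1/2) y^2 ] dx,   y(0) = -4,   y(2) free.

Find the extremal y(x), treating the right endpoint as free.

The Lagrangian L = (1/2) (y')^2 + (1/2) y^2 gives
    ∂L/∂y = 1 y,   ∂L/∂y' = y'.
Euler-Lagrange: y'' − y = 0.
With k = 1, the general solution is
    y(x) = A cosh(x) + B sinh(x).
Fixed left endpoint y(0) = -4 ⇒ A = -4.
The right endpoint x = 2 is free, so the natural (transversality) condition is ∂L/∂y' |_{x=2} = 0, i.e. y'(2) = 0.
Compute y'(x) = A k sinh(k x) + B k cosh(k x), so
    y'(2) = A k sinh(k·2) + B k cosh(k·2) = 0
    ⇒ B = −A tanh(k·2) = 4 tanh(1·2).
Therefore the extremal is
    y(x) = −4 cosh(1 x) + 4 tanh(1·2) sinh(1 x).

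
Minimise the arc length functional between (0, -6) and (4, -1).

Arc-length functional: J[y] = ∫ sqrt(1 + (y')^2) dx.
Lagrangian L = sqrt(1 + (y')^2) has no explicit y dependence, so ∂L/∂y = 0 and the Euler-Lagrange equation gives
    d/dx( y' / sqrt(1 + (y')^2) ) = 0  ⇒  y' / sqrt(1 + (y')^2) = const.
Hence y' is constant, so y(x) is affine.
Fitting the endpoints (0, -6) and (4, -1):
    slope m = ((-1) − (-6)) / (4 − 0) = 5/4,
    intercept c = (-6) − m·0 = -6.
Extremal: y(x) = (5/4) x - 6.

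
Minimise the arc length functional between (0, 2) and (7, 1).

Arc-length functional: J[y] = ∫ sqrt(1 + (y')^2) dx.
Lagrangian L = sqrt(1 + (y')^2) has no explicit y dependence, so ∂L/∂y = 0 and the Euler-Lagrange equation gives
    d/dx( y' / sqrt(1 + (y')^2) ) = 0  ⇒  y' / sqrt(1 + (y')^2) = const.
Hence y' is constant, so y(x) is affine.
Fitting the endpoints (0, 2) and (7, 1):
    slope m = (1 − 2) / (7 − 0) = -1/7,
    intercept c = 2 − m·0 = 2.
Extremal: y(x) = (-1/7) x + 2.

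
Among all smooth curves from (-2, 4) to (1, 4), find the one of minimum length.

Arc-length functional: J[y] = ∫ sqrt(1 + (y')^2) dx.
Lagrangian L = sqrt(1 + (y')^2) has no explicit y dependence, so ∂L/∂y = 0 and the Euler-Lagrange equation gives
    d/dx( y' / sqrt(1 + (y')^2) ) = 0  ⇒  y' / sqrt(1 + (y')^2) = const.
Hence y' is constant, so y(x) is affine.
Fitting the endpoints (-2, 4) and (1, 4):
    slope m = (4 − 4) / (1 − (-2)) = 0,
    intercept c = 4 − m·(-2) = 4.
Extremal: y(x) = 4.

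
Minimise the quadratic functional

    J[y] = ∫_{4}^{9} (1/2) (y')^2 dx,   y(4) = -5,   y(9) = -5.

The Lagrangian is L = (1/2) (y')^2.
Compute ∂L/∂y = 0, ∂L/∂y' = y'.
The Euler-Lagrange equation d/dx(∂L/∂y') − ∂L/∂y = 0 reduces to
    y'' = 0.
Its general solution is
    y(x) = A x + B,
with A, B fixed by the endpoint conditions.
Applying the endpoint conditions y(4) = -5 and y(9) = -5: solve A·4 + B = -5 and A·9 + B = -5. Subtracting gives A(9 − 4) = -5 − -5, so A = 0, and B = -5 − A·4 = -5. Therefore
    y(x) = -5.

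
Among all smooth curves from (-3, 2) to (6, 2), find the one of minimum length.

Arc-length functional: J[y] = ∫ sqrt(1 + (y')^2) dx.
Lagrangian L = sqrt(1 + (y')^2) has no explicit y dependence, so ∂L/∂y = 0 and the Euler-Lagrange equation gives
    d/dx( y' / sqrt(1 + (y')^2) ) = 0  ⇒  y' / sqrt(1 + (y')^2) = const.
Hence y' is constant, so y(x) is affine.
Fitting the endpoints (-3, 2) and (6, 2):
    slope m = (2 − 2) / (6 − (-3)) = 0,
    intercept c = 2 − m·(-3) = 2.
Extremal: y(x) = 2.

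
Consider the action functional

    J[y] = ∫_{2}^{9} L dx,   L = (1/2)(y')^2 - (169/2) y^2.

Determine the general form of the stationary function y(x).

The Lagrangian is L = (1/2)(y')^2 - (169/2) y^2.
∂L/∂y = -169y.
∂L/∂y' = y'.
The Euler-Lagrange equation d/dx(∂L/∂y') − ∂L/∂y = 0 becomes:
    y'' + 169 y = 0
General solution: y(x) = A sin(13x) + B cos(13x), where A and B are arbitrary constants fixed by the endpoint conditions.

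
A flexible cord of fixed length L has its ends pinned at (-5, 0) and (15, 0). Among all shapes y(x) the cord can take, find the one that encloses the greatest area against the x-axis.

Set up the augmented Lagrangian using a multiplier λ for the length constraint:
    F(y, y') = y − λ sqrt(1 + y'^2).
F has no explicit x dependence, so the Beltrami identity yields a first integral
    F − y' ∂F/∂y' = C.
Compute ∂F/∂y' = −λ y' / sqrt(1 + y'^2). Then
    y − λ sqrt(1 + y'^2) + λ y'^2 / sqrt(1 + y'^2) = C
    ⇒  y − λ / sqrt(1 + y'^2) = C.
Solving for y' and integrating gives
    (x − a)^2 + (y − b)^2 = λ^2,
a circular arc of radius λ. The constants a, b are determined by the endpoint conditions y(-5) = y(15) = 0, and λ is fixed implicitly by the length constraint
    ∫_{-5}^{15} sqrt(1 + y'^2) dx = L.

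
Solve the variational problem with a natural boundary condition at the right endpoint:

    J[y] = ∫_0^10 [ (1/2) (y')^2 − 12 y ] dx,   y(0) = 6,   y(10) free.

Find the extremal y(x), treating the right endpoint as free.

The Lagrangian L = (1/2) (y')^2 − 12 y gives
    ∂L/∂y = −12,   ∂L/∂y' = y'.
Euler-Lagrange: d/dx(y') − (−12) = 0, i.e. y'' + 12 = 0, so
    y(x) = −(12/2) x^2 + C1 x + C2.
Fixed left endpoint y(0) = 6 ⇒ C2 = 6.
The right endpoint x = 10 is free, so the natural (transversality) condition is ∂L/∂y' |_{x=10} = 0, i.e. y'(10) = 0.
Compute y'(x) = −12 x + C1, so y'(10) = −120 + C1 = 0 ⇒ C1 = 120.
Therefore the extremal is
    y(x) = −6 x^2 + 120 x + 6.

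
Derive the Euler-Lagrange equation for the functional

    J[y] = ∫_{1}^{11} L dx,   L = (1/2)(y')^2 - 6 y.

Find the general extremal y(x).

The Lagrangian is L = (1/2)(y')^2 - 6 y.
∂L/∂y = -6.
∂L/∂y' = y'.
The Euler-Lagrange equation d/dx(∂L/∂y') − ∂L/∂y = 0 becomes:
    y'' + 6 = 0
General solution: y(x) = -3 x^2 + A x + B, where A and B are arbitrary constants fixed by the endpoint conditions.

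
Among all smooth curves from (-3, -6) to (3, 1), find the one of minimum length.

Arc-length functional: J[y] = ∫ sqrt(1 + (y')^2) dx.
Lagrangian L = sqrt(1 + (y')^2) has no explicit y dependence, so ∂L/∂y = 0 and the Euler-Lagrange equation gives
    d/dx( y' / sqrt(1 + (y')^2) ) = 0  ⇒  y' / sqrt(1 + (y')^2) = const.
Hence y' is constant, so y(x) is affine.
Fitting the endpoints (-3, -6) and (3, 1):
    slope m = (1 − (-6)) / (3 − (-3)) = 7/6,
    intercept c = (-6) − m·(-3) = -5/2.
Extremal: y(x) = (7/6) x - 5/2.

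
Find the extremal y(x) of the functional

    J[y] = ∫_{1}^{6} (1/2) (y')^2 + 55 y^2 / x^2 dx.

The Lagrangian is L = (1/2) (y')^2 + 55 y^2 / x^2.
Compute ∂L/∂y = 110y/x^2, ∂L/∂y' = y'.
The Euler-Lagrange equation d/dx(∂L/∂y') − ∂L/∂y = 0 reduces to
    y'' − 110/x^2 · y = 0  (x > 0).
Its general solution is
    y(x) = A x^11 + B x^(-10),
with A, B fixed by the endpoint conditions.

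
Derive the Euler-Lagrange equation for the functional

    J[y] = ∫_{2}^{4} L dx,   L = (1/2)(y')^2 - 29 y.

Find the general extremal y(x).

The Lagrangian is L = (1/2)(y')^2 - 29 y.
∂L/∂y = -29.
∂L/∂y' = y'.
The Euler-Lagrange equation d/dx(∂L/∂y') − ∂L/∂y = 0 becomes:
    y'' + 29 = 0
General solution: y(x) = -(29/2) x^2 + A x + B, where A and B are arbitrary constants fixed by the endpoint conditions.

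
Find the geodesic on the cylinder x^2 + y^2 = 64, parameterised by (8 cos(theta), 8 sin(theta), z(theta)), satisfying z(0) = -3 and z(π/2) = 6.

Parameterise the cylinder of radius R = 8 as
    r(θ) = (8 cos θ, 8 sin θ, z(θ)).
The arc-length element is
    ds = sqrt(64 + (dz/dθ)^2) dθ,
so the Lagrangian is L = sqrt(64 + z'^2).
L depends on z' only, not on z or θ, so ∂L/∂z = 0 and
    ∂L/∂z' = z' / sqrt(64 + z'^2).
The Euler-Lagrange equation gives
    d/dθ( z' / sqrt(64 + z'^2) ) = 0,
so z' is constant. Integrating once:
    z(θ) = a θ + b,
a helix on the cylinder (a straight line when the cylinder is unrolled). The constants a, b are determined by the endpoint conditions.
With endpoint conditions z(0) = -3 and z(π/2) = 6: from z(0) = b we get b = -3, and a·π/2 + -3 = 6 gives a = 18/π, so
    z(θ) = (18/π) θ − 3.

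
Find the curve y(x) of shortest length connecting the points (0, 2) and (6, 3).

Arc-length functional: J[y] = ∫ sqrt(1 + (y')^2) dx.
Lagrangian L = sqrt(1 + (y')^2) has no explicit y dependence, so ∂L/∂y = 0 and the Euler-Lagrange equation gives
    d/dx( y' / sqrt(1 + (y')^2) ) = 0  ⇒  y' / sqrt(1 + (y')^2) = const.
Hence y' is constant, so y(x) is affine.
Fitting the endpoints (0, 2) and (6, 3):
    slope m = (3 − 2) / (6 − 0) = 1/6,
    intercept c = 2 − m·0 = 2.
Extremal: y(x) = (1/6) x + 2.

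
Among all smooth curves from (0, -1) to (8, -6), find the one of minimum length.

Arc-length functional: J[y] = ∫ sqrt(1 + (y')^2) dx.
Lagrangian L = sqrt(1 + (y')^2) has no explicit y dependence, so ∂L/∂y = 0 and the Euler-Lagrange equation gives
    d/dx( y' / sqrt(1 + (y')^2) ) = 0  ⇒  y' / sqrt(1 + (y')^2) = const.
Hence y' is constant, so y(x) is affine.
Fitting the endpoints (0, -1) and (8, -6):
    slope m = ((-6) − (-1)) / (8 − 0) = -5/8,
    intercept c = (-1) − m·0 = -1.
Extremal: y(x) = (-5/8) x - 1.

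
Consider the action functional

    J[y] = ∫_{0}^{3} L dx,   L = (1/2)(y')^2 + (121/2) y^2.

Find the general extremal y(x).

The Lagrangian is L = (1/2)(y')^2 + (121/2) y^2.
∂L/∂y = 121y.
∂L/∂y' = y'.
The Euler-Lagrange equation d/dx(∂L/∂y') − ∂L/∂y = 0 becomes:
    y'' - 121 y = 0
General solution: y(x) = A e^(11x) + B e^(-11x), where A and B are arbitrary constants fixed by the endpoint conditions.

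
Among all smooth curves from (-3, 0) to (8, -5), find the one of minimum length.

Arc-length functional: J[y] = ∫ sqrt(1 + (y')^2) dx.
Lagrangian L = sqrt(1 + (y')^2) has no explicit y dependence, so ∂L/∂y = 0 and the Euler-Lagrange equation gives
    d/dx( y' / sqrt(1 + (y')^2) ) = 0  ⇒  y' / sqrt(1 + (y')^2) = const.
Hence y' is constant, so y(x) is affine.
Fitting the endpoints (-3, 0) and (8, -5):
    slope m = ((-5) − 0) / (8 − (-3)) = -5/11,
    intercept c = 0 − m·(-3) = -15/11.
Extremal: y(x) = (-5/11) x - 15/11.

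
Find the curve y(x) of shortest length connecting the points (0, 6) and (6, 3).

Arc-length functional: J[y] = ∫ sqrt(1 + (y')^2) dx.
Lagrangian L = sqrt(1 + (y')^2) has no explicit y dependence, so ∂L/∂y = 0 and the Euler-Lagrange equation gives
    d/dx( y' / sqrt(1 + (y')^2) ) = 0  ⇒  y' / sqrt(1 + (y')^2) = const.
Hence y' is constant, so y(x) is affine.
Fitting the endpoints (0, 6) and (6, 3):
    slope m = (3 − 6) / (6 − 0) = -1/2,
    intercept c = 6 − m·0 = 6.
Extremal: y(x) = (-1/2) x + 6.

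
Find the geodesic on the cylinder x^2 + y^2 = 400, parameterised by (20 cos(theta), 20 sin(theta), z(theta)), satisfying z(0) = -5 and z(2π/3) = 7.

Parameterise the cylinder of radius R = 20 as
    r(θ) = (20 cos θ, 20 sin θ, z(θ)).
The arc-length element is
    ds = sqrt(400 + (dz/dθ)^2) dθ,
so the Lagrangian is L = sqrt(400 + z'^2).
L depends on z' only, not on z or θ, so ∂L/∂z = 0 and
    ∂L/∂z' = z' / sqrt(400 + z'^2).
The Euler-Lagrange equation gives
    d/dθ( z' / sqrt(400 + z'^2) ) = 0,
so z' is constant. Integrating once:
    z(θ) = a θ + b,
a helix on the cylinder (a straight line when the cylinder is unrolled). The constants a, b are determined by the endpoint conditions.
With endpoint conditions z(0) = -5 and z(2π/3) = 7: from z(0) = b we get b = -5, and a·2π/3 + -5 = 7 gives a = 18/π, so
    z(θ) = (18/π) θ − 5.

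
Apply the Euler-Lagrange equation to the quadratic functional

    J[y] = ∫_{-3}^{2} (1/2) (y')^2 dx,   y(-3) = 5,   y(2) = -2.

The Lagrangian is L = (1/2) (y')^2.
Compute ∂L/∂y = 0, ∂L/∂y' = y'.
The Euler-Lagrange equation d/dx(∂L/∂y') − ∂L/∂y = 0 reduces to
    y'' = 0.
Its general solution is
    y(x) = A x + B,
with A, B fixed by the endpoint conditions.
Applying the endpoint conditions y(-3) = 5 and y(2) = -2: solve A·-3 + B = 5 and A·2 + B = -2. Subtracting gives A(2 − -3) = -2 − 5, so A = -7/5, and B = 5 − A·-3 = 4/5. Therefore
    y(x) = (-7/5) x + 4/5.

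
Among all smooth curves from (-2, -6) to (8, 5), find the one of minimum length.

Arc-length functional: J[y] = ∫ sqrt(1 + (y')^2) dx.
Lagrangian L = sqrt(1 + (y')^2) has no explicit y dependence, so ∂L/∂y = 0 and the Euler-Lagrange equation gives
    d/dx( y' / sqrt(1 + (y')^2) ) = 0  ⇒  y' / sqrt(1 + (y')^2) = const.
Hence y' is constant, so y(x) is affine.
Fitting the endpoints (-2, -6) and (8, 5):
    slope m = (5 − (-6)) / (8 − (-2)) = 11/10,
    intercept c = (-6) − m·(-2) = -19/5.
Extremal: y(x) = (11/10) x - 19/5.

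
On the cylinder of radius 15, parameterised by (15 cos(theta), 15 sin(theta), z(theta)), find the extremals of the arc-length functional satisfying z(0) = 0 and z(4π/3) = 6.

Parameterise the cylinder of radius R = 15 as
    r(θ) = (15 cos θ, 15 sin θ, z(θ)).
The arc-length element is
    ds = sqrt(225 + (dz/dθ)^2) dθ,
so the Lagrangian is L = sqrt(225 + z'^2).
L depends on z' only, not on z or θ, so ∂L/∂z = 0 and
    ∂L/∂z' = z' / sqrt(225 + z'^2).
The Euler-Lagrange equation gives
    d/dθ( z' / sqrt(225 + z'^2) ) = 0,
so z' is constant. Integrating once:
    z(θ) = a θ + b,
a helix on the cylinder (a straight line when the cylinder is unrolled). The constants a, b are determined by the endpoint conditions.
With endpoint conditions z(0) = 0 and z(4π/3) = 6: from z(0) = b we get b = 0, and a·4π/3 + 0 = 6 gives a = 9/(2π), so
    z(θ) = (9/(2π)) θ.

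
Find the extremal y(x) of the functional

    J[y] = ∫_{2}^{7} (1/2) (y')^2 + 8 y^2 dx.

The Lagrangian is L = (1/2) (y')^2 + 8 y^2.
Compute ∂L/∂y = 16y, ∂L/∂y' = y'.
The Euler-Lagrange equation d/dx(∂L/∂y') − ∂L/∂y = 0 reduces to
    y'' − 16 y = 0.
Its general solution is
    y(x) = A e^(4x) + B e^(−4x),
with A, B fixed by the endpoint conditions.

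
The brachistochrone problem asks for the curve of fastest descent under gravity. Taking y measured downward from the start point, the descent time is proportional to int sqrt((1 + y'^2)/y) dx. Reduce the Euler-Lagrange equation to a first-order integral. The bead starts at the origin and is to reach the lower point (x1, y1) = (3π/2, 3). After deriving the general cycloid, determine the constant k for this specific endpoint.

The Lagrangian L = sqrt((1 + y'^2) / y) has no explicit x dependence, so the Beltrami identity applies:
    L − y' ∂L/∂y' = C.
Compute ∂L/∂y' = y' / sqrt(y (1 + y'^2)).
Substitute:
    sqrt((1 + y'^2)/y) − y'·y' / sqrt(y (1 + y'^2))
    = (1 + y'^2) / sqrt(y (1 + y'^2)) − y'^2 / sqrt(y (1 + y'^2))
    = 1 / sqrt(y (1 + y'^2)) = C.
Squaring and rearranging gives the first integral
    y (1 + y'^2) = 1/C^2 =: k   (constant).
Solving this first-order ODE by the substitution
    y = (k/2)(1 − cos θ)
yields the cycloid parameterisation
    x(θ) = (k/2)(θ − sin θ),   y(θ) = (k/2)(1 − cos θ).
The constant k is fixed by the endpoint condition.
Now fit the given lower endpoint (x1, y1) = (3π/2, 3). At the bottom of the first arch (θ = π), the parametric equations give
    y(π) = (k/2)(1 − cos π) = k,
    x(π) = (k/2)(π − sin π) = kπ/2.
Matching y(π) = 3 gives k = 3, consistent with x(π) = 3π/2. Therefore the specific cycloid is
    x(θ) = (3/2)(θ − sin θ),   y(θ) = (3/2)(1 − cos θ).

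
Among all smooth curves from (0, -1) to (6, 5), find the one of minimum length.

Arc-length functional: J[y] = ∫ sqrt(1 + (y')^2) dx.
Lagrangian L = sqrt(1 + (y')^2) has no explicit y dependence, so ∂L/∂y = 0 and the Euler-Lagrange equation gives
    d/dx( y' / sqrt(1 + (y')^2) ) = 0  ⇒  y' / sqrt(1 + (y')^2) = const.
Hence y' is constant, so y(x) is affine.
Fitting the endpoints (0, -1) and (6, 5):
    slope m = (5 − (-1)) / (6 − 0) = 1,
    intercept c = (-1) − m·0 = -1.
Extremal: y(x) = x - 1.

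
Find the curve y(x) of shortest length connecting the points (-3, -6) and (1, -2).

Arc-length functional: J[y] = ∫ sqrt(1 + (y')^2) dx.
Lagrangian L = sqrt(1 + (y')^2) has no explicit y dependence, so ∂L/∂y = 0 and the Euler-Lagrange equation gives
    d/dx( y' / sqrt(1 + (y')^2) ) = 0  ⇒  y' / sqrt(1 + (y')^2) = const.
Hence y' is constant, so y(x) is affine.
Fitting the endpoints (-3, -6) and (1, -2):
    slope m = ((-2) − (-6)) / (1 − (-3)) = 1,
    intercept c = (-6) − m·(-3) = -3.
Extremal: y(x) = x - 3.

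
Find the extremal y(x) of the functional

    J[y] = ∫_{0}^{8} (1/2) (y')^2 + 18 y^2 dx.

The Lagrangian is L = (1/2) (y')^2 + 18 y^2.
Compute ∂L/∂y = 36y, ∂L/∂y' = y'.
The Euler-Lagrange equation d/dx(∂L/∂y') − ∂L/∂y = 0 reduces to
    y'' − 36 y = 0.
Its general solution is
    y(x) = A e^(6x) + B e^(−6x),
with A, B fixed by the endpoint conditions.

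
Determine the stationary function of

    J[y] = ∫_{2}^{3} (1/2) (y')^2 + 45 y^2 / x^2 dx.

The Lagrangian is L = (1/2) (y')^2 + 45 y^2 / x^2.
Compute ∂L/∂y = 90y/x^2, ∂L/∂y' = y'.
The Euler-Lagrange equation d/dx(∂L/∂y') − ∂L/∂y = 0 reduces to
    y'' − 90/x^2 · y = 0  (x > 0).
Its general solution is
    y(x) = A x^10 + B x^(-9),
with A, B fixed by the endpoint conditions.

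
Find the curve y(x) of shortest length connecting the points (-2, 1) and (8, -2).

Arc-length functional: J[y] = ∫ sqrt(1 + (y')^2) dx.
Lagrangian L = sqrt(1 + (y')^2) has no explicit y dependence, so ∂L/∂y = 0 and the Euler-Lagrange equation gives
    d/dx( y' / sqrt(1 + (y')^2) ) = 0  ⇒  y' / sqrt(1 + (y')^2) = const.
Hence y' is constant, so y(x) is affine.
Fitting the endpoints (-2, 1) and (8, -2):
    slope m = ((-2) − 1) / (8 − (-2)) = -3/10,
    intercept c = 1 − m·(-2) = 2/5.
Extremal: y(x) = (-3/10) x + 2/5.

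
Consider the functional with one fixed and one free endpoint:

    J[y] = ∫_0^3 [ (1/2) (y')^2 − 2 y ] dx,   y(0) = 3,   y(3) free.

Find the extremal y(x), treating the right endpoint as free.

The Lagrangian L = (1/2) (y')^2 − 2 y gives
    ∂L/∂y = −2,   ∂L/∂y' = y'.
Euler-Lagrange: d/dx(y') − (−2) = 0, i.e. y'' + 2 = 0, so
    y(x) = −(2/2) x^2 + C1 x + C2.
Fixed left endpoint y(0) = 3 ⇒ C2 = 3.
The right endpoint x = 3 is free, so the natural (transversality) condition is ∂L/∂y' |_{x=3} = 0, i.e. y'(3) = 0.
Compute y'(x) = −2 x + C1, so y'(3) = −6 + C1 = 0 ⇒ C1 = 6.
Therefore the extremal is
    y(x) = −x^2 + 6 x + 3.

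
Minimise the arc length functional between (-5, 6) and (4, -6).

Arc-length functional: J[y] = ∫ sqrt(1 + (y')^2) dx.
Lagrangian L = sqrt(1 + (y')^2) has no explicit y dependence, so ∂L/∂y = 0 and the Euler-Lagrange equation gives
    d/dx( y' / sqrt(1 + (y')^2) ) = 0  ⇒  y' / sqrt(1 + (y')^2) = const.
Hence y' is constant, so y(x) is affine.
Fitting the endpoints (-5, 6) and (4, -6):
    slope m = ((-6) − 6) / (4 − (-5)) = -4/3,
    intercept c = 6 − m·(-5) = -2/3.
Extremal: y(x) = (-4/3) x - 2/3.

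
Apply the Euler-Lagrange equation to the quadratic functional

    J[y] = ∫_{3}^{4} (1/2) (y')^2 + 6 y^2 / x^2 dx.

The Lagrangian is L = (1/2) (y')^2 + 6 y^2 / x^2.
Compute ∂L/∂y = 12y/x^2, ∂L/∂y' = y'.
The Euler-Lagrange equation d/dx(∂L/∂y') − ∂L/∂y = 0 reduces to
    y'' − 12/x^2 · y = 0  (x > 0).
Its general solution is
    y(x) = A x^4 + B x^(-3),
with A, B fixed by the endpoint conditions.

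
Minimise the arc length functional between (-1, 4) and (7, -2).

Arc-length functional: J[y] = ∫ sqrt(1 + (y')^2) dx.
Lagrangian L = sqrt(1 + (y')^2) has no explicit y dependence, so ∂L/∂y = 0 and the Euler-Lagrange equation gives
    d/dx( y' / sqrt(1 + (y')^2) ) = 0  ⇒  y' / sqrt(1 + (y')^2) = const.
Hence y' is constant, so y(x) is affine.
Fitting the endpoints (-1, 4) and (7, -2):
    slope m = ((-2) − 4) / (7 − (-1)) = -3/4,
    intercept c = 4 − m·(-1) = 13/4.
Extremal: y(x) = (-3/4) x + 13/4.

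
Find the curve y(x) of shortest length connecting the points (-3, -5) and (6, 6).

Arc-length functional: J[y] = ∫ sqrt(1 + (y')^2) dx.
Lagrangian L = sqrt(1 + (y')^2) has no explicit y dependence, so ∂L/∂y = 0 and the Euler-Lagrange equation gives
    d/dx( y' / sqrt(1 + (y')^2) ) = 0  ⇒  y' / sqrt(1 + (y')^2) = const.
Hence y' is constant, so y(x) is affine.
Fitting the endpoints (-3, -5) and (6, 6):
    slope m = (6 − (-5)) / (6 − (-3)) = 11/9,
    intercept c = (-5) − m·(-3) = -4/3.
Extremal: y(x) = (11/9) x - 4/3.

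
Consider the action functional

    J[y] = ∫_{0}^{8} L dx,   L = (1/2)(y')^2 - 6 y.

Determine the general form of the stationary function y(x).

The Lagrangian is L = (1/2)(y')^2 - 6 y.
∂L/∂y = -6.
∂L/∂y' = y'.
The Euler-Lagrange equation d/dx(∂L/∂y') − ∂L/∂y = 0 becomes:
    y'' + 6 = 0
General solution: y(x) = -3 x^2 + A x + B, where A and B are arbitrary constants fixed by the endpoint conditions.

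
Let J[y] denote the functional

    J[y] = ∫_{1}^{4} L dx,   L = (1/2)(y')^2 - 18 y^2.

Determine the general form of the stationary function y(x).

The Lagrangian is L = (1/2)(y')^2 - 18 y^2.
∂L/∂y = -36y.
∂L/∂y' = y'.
The Euler-Lagrange equation d/dx(∂L/∂y') − ∂L/∂y = 0 becomes:
    y'' + 36 y = 0
General solution: y(x) = A sin(6x) + B cos(6x), where A and B are arbitrary constants fixed by the endpoint conditions.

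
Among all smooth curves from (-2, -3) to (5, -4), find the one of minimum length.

Arc-length functional: J[y] = ∫ sqrt(1 + (y')^2) dx.
Lagrangian L = sqrt(1 + (y')^2) has no explicit y dependence, so ∂L/∂y = 0 and the Euler-Lagrange equation gives
    d/dx( y' / sqrt(1 + (y')^2) ) = 0  ⇒  y' / sqrt(1 + (y')^2) = const.
Hence y' is constant, so y(x) is affine.
Fitting the endpoints (-2, -3) and (5, -4):
    slope m = ((-4) − (-3)) / (5 − (-2)) = -1/7,
    intercept c = (-3) − m·(-2) = -23/7.
Extremal: y(x) = (-1/7) x - 23/7.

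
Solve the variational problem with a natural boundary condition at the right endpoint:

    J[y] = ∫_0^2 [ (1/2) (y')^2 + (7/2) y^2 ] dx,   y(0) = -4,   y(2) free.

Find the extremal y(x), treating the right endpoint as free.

The Lagrangian L = (1/2) (y')^2 + (7/2) y^2 gives
    ∂L/∂y = 7 y,   ∂L/∂y' = y'.
Euler-Lagrange: y'' − 7 y = 0.
With k = sqrt(7), the general solution is
    y(x) = A cosh(sqrt(7) x) + B sinh(sqrt(7) x).
Fixed left endpoint y(0) = -4 ⇒ A = -4.
The right endpoint x = 2 is free, so the natural (transversality) condition is ∂L/∂y' |_{x=2} = 0, i.e. y'(2) = 0.
Compute y'(x) = A k sinh(k x) + B k cosh(k x), so
    y'(2) = A k sinh(k·2) + B k cosh(k·2) = 0
    ⇒ B = −A tanh(k·2) = 4 tanh(sqrt(7)·2).
Therefore the extremal is
    y(x) = −4 cosh(sqrt(7) x) + 4 tanh(sqrt(7)·2) sinh(sqrt(7) x).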